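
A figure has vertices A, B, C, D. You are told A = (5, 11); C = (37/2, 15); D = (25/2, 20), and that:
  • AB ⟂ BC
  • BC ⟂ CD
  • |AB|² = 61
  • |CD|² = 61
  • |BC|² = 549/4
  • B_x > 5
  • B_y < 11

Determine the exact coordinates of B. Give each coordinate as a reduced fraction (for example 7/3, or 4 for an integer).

B = (11, 6)

1. B_x = 11  [[BC ⟂ CD ⇒ 6x-5y-36=0] ∩ [|B−(5, 11)|²=61]]
2. B_y = 6  [[BC ⟂ CD ⇒ 6x-5y-36=0] ∩ [|B−(5, 11)|²=61]]
   so B = (11, 6)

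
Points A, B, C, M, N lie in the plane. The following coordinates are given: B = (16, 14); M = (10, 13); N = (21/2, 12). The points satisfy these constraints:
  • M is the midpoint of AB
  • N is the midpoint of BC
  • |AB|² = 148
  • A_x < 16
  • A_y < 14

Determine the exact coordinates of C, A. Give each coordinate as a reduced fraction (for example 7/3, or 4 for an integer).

C = (5, 10)
A = (4, 12)

1. A_x = 4  [A = 2·M−B = 2·(10, 13)−(16, 14)]
2. A_y = 12  [A = 2·M−B = 2·(10, 13)−(16, 14)]
   so A = (4, 12)
3. C_x = 5  [C = 2·N−B = 2·(21/2, 12)−(16, 14)]
4. C_y = 10  [C = 2·N−B = 2·(21/2, 12)−(16, 14)]
   so C = (5, 10)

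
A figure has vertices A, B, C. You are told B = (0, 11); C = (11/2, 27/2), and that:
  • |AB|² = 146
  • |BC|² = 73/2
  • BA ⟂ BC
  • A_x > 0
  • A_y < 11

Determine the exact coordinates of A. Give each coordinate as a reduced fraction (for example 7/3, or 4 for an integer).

A = (5, 0)

1. A_x = 5  [[BA ⟂ BC ⇒ 11/2x+5/2y-55/2=0] ∩ [|A−(0, 11)|²=146]]
2. A_y = 0  [[BA ⟂ BC ⇒ 11/2x+5/2y-55/2=0] ∩ [|A−(0, 11)|²=146]]
   so A = (5, 0)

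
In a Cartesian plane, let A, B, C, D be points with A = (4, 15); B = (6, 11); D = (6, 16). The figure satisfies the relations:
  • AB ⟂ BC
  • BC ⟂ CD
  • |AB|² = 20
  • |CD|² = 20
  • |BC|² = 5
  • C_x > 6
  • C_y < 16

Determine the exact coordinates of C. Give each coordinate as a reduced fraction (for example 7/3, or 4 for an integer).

1. C_x = 8  [[AB ⟂ BC ⇒ 2x-4y+32=0] ∩ [|C−(6, 16)|²=20]]
2. C_y = 12  [[AB ⟂ BC ⇒ 2x-4y+32=0] ∩ [|C−(6, 16)|²=20]]
   so C = (8, 12)

C = (8, 12)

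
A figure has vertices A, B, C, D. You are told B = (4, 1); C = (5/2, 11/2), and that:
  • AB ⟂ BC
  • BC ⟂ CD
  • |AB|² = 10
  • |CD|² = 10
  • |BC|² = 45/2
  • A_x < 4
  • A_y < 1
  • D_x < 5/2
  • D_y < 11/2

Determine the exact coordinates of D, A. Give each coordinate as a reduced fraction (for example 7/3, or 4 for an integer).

1. D_x = -1/2  [[BC ⟂ CD ⇒ -3/2x+9/2y-21=0] ∩ [|D−(5/2, 11/2)|²=10]]
2. D_y = 9/2  [[BC ⟂ CD ⇒ -3/2x+9/2y-21=0] ∩ [|D−(5/2, 11/2)|²=10]]
   so D = (-1/2, 9/2)
3. A_x = 1  [[AB ⟂ BC ⇒ 3/2x-9/2y-3/2=0] ∩ [|A−(4, 1)|²=10]]
4. A_y = 0  [[AB ⟂ BC ⇒ 3/2x-9/2y-3/2=0] ∩ [|A−(4, 1)|²=10]]
   so A = (1, 0)

D = (-1/2, 9/2)
A = (1, 0)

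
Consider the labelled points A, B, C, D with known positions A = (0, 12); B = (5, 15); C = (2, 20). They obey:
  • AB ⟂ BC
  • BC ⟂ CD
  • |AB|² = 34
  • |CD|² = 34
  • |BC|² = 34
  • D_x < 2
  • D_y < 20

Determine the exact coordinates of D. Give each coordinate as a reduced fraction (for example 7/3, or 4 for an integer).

1. D_x = -3  [[BC ⟂ CD ⇒ -3x+5y-94=0] ∩ [|D−(2, 20)|²=34]]
2. D_y = 17  [[BC ⟂ CD ⇒ -3x+5y-94=0] ∩ [|D−(2, 20)|²=34]]
   so D = (-3, 17)

D = (-3, 17)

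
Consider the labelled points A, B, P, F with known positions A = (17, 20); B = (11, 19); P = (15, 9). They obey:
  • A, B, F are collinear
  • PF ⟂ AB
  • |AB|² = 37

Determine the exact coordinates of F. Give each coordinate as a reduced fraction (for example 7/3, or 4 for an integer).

F = (491/37, 717/37)

1. F_x = 491/37  [[A, B, F are collinear ⇒ 1x-6y+103=0] ∩ [PF ⟂ AB ⇒ -6x-1y+99=0]]
2. F_y = 717/37  [[A, B, F are collinear ⇒ 1x-6y+103=0] ∩ [PF ⟂ AB ⇒ -6x-1y+99=0]]
   so F = (491/37, 717/37)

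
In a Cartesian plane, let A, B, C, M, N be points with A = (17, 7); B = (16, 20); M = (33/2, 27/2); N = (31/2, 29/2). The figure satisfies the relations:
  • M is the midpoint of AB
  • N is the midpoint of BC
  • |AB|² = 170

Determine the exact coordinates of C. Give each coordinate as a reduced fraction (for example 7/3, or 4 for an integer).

1. C_x = 15  [C = 2·N−B = 2·(31/2, 29/2)−(16, 20)]
2. C_y = 9  [C = 2·N−B = 2·(31/2, 29/2)−(16, 20)]
   so C = (15, 9)

C = (15, 9)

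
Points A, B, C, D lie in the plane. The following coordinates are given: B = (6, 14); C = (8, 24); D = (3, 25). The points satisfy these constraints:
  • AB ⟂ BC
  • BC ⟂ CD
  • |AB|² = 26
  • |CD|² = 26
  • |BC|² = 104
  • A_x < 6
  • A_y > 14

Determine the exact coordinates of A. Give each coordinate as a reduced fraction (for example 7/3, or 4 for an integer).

A = (1, 15)

1. A_x = 1  [[AB ⟂ BC ⇒ -2x-10y+152=0] ∩ [|A−(6, 14)|²=26]]
2. A_y = 15  [[AB ⟂ BC ⇒ -2x-10y+152=0] ∩ [|A−(6, 14)|²=26]]
   so A = (1, 15)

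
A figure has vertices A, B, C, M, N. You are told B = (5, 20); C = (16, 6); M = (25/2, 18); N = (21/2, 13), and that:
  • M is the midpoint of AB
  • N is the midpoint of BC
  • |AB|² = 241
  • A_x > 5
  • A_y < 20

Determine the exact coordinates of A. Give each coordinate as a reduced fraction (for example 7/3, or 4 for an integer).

1. A_x = 20  [A = 2·M−B = 2·(25/2, 18)−(5, 20)]
2. A_y = 16  [A = 2·M−B = 2·(25/2, 18)−(5, 20)]
   so A = (20, 16)

A = (20, 16)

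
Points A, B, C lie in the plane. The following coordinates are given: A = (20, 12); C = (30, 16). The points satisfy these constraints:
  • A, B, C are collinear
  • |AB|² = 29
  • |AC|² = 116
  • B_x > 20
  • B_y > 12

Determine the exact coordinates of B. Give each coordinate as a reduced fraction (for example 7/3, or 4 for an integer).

B = (25, 14)

1. B_x = 25  [[A, B, C are collinear ⇒ 4x-10y+40=0] ∩ [|B−(20, 12)|²=29]]
2. B_y = 14  [[A, B, C are collinear ⇒ 4x-10y+40=0] ∩ [|B−(20, 12)|²=29]]
   so B = (25, 14)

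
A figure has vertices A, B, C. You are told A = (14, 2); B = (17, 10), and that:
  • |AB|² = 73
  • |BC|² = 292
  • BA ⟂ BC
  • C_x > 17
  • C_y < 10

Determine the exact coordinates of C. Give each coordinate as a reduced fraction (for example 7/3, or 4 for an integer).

C = (33, 4)

1. C_x = 33  [[BA ⟂ BC ⇒ -3x-8y+131=0] ∩ [|C−(17, 10)|²=292]]
2. C_y = 4  [[BA ⟂ BC ⇒ -3x-8y+131=0] ∩ [|C−(17, 10)|²=292]]
   so C = (33, 4)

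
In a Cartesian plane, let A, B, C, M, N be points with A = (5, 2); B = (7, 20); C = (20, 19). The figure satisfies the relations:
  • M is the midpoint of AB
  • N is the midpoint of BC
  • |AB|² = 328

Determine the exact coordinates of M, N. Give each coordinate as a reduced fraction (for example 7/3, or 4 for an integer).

1. M_x = 6  [2·M = A+B = (5, 2)+(7, 20)]
2. M_y = 11  [2·M = A+B = (5, 2)+(7, 20)]
   so M = (6, 11)
3. N_x = 27/2  [2·N = B+C = (7, 20)+(20, 19)]
4. N_y = 39/2  [2·N = B+C = (7, 20)+(20, 19)]
   so N = (27/2, 39/2)

M = (6, 11)
N = (27/2, 39/2)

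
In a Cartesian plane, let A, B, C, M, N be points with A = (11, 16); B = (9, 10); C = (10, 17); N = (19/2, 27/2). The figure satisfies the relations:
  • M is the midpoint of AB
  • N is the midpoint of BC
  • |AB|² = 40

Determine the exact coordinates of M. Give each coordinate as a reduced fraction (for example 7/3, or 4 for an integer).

M = (10, 13)

1. M_x = 10  [2·M = A+B = (11, 16)+(9, 10)]
2. M_y = 13  [2·M = A+B = (11, 16)+(9, 10)]
   so M = (10, 13)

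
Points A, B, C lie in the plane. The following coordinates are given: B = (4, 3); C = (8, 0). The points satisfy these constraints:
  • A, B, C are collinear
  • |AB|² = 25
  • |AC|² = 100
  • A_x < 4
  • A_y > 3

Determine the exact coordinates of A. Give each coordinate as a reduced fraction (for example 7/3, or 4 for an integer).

A = (0, 6)

1. A_x = 0  [[A, B, C are collinear ⇒ 3x+4y-24=0] ∩ [|A−(4, 3)|²=25]]
2. A_y = 6  [[A, B, C are collinear ⇒ 3x+4y-24=0] ∩ [|A−(4, 3)|²=25]]
   so A = (0, 6)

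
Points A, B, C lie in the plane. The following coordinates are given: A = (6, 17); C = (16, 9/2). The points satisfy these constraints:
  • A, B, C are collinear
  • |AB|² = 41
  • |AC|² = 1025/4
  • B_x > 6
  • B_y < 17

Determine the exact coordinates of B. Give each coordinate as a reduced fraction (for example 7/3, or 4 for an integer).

1. B_x = 10  [[A, B, C are collinear ⇒ -25/2x-10y+245=0] ∩ [|B−(6, 17)|²=41]]
2. B_y = 12  [[A, B, C are collinear ⇒ -25/2x-10y+245=0] ∩ [|B−(6, 17)|²=41]]
   so B = (10, 12)

B = (10, 12)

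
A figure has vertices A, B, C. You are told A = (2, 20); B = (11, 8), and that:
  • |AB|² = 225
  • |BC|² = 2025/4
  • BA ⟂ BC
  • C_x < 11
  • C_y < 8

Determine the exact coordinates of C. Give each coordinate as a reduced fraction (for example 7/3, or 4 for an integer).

1. C_x = -7  [[BA ⟂ BC ⇒ -9x+12y+3=0] ∩ [|C−(11, 8)|²=2025/4]]
2. C_y = -11/2  [[BA ⟂ BC ⇒ -9x+12y+3=0] ∩ [|C−(11, 8)|²=2025/4]]
   so C = (-7, -11/2)

C = (-7, -11/2)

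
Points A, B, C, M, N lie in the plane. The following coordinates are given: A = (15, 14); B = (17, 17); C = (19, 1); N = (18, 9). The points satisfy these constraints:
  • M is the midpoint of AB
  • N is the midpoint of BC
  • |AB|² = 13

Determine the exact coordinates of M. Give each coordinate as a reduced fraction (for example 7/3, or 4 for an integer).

1. M_x = 16  [2·M = A+B = (15, 14)+(17, 17)]
2. M_y = 31/2  [2·M = A+B = (15, 14)+(17, 17)]
   so M = (16, 31/2)

M = (16, 31/2)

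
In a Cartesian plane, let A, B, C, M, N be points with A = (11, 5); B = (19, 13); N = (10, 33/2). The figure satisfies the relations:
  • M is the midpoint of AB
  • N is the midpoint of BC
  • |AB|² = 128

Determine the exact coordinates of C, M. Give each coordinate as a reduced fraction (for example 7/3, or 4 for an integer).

C = (1, 20)
M = (15, 9)

1. M_x = 15  [2·M = A+B = (11, 5)+(19, 13)]
2. M_y = 9  [2·M = A+B = (11, 5)+(19, 13)]
   so M = (15, 9)
3. C_x = 1  [C = 2·N−B = 2·(10, 33/2)−(19, 13)]
4. C_y = 20  [C = 2·N−B = 2·(10, 33/2)−(19, 13)]
   so C = (1, 20)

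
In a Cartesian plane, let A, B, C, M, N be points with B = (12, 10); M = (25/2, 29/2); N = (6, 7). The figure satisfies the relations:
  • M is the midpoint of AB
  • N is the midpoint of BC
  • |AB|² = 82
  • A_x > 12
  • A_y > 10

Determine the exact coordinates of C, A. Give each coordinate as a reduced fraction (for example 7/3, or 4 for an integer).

1. A_x = 13  [A = 2·M−B = 2·(25/2, 29/2)−(12, 10)]
2. A_y = 19  [A = 2·M−B = 2·(25/2, 29/2)−(12, 10)]
   so A = (13, 19)
3. C_x = 0  [C = 2·N−B = 2·(6, 7)−(12, 10)]
4. C_y = 4  [C = 2·N−B = 2·(6, 7)−(12, 10)]
   so C = (0, 4)

C = (0, 4)
A = (13, 19)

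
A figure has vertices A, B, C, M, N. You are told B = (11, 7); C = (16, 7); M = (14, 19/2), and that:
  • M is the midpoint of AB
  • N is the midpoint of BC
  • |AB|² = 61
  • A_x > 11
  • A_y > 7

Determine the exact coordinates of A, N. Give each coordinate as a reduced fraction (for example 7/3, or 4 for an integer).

A = (17, 12)
N = (27/2, 7)

1. A_x = 17  [A = 2·M−B = 2·(14, 19/2)−(11, 7)]
2. A_y = 12  [A = 2·M−B = 2·(14, 19/2)−(11, 7)]
   so A = (17, 12)
3. N_x = 27/2  [2·N = B+C = (11, 7)+(16, 7)]
4. N_y = 7  [2·N = B+C = (11, 7)+(16, 7)]
   so N = (27/2, 7)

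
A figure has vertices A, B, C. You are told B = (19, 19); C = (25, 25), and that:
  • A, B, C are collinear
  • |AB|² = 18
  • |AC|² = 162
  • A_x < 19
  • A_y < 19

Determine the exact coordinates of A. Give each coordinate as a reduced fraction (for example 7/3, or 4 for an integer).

A = (16, 16)

1. A_x = 16  [[A, B, C are collinear ⇒ -6x+6y=0] ∩ [|A−(19, 19)|²=18]]
2. A_y = 16  [[A, B, C are collinear ⇒ -6x+6y=0] ∩ [|A−(19, 19)|²=18]]
   so A = (16, 16)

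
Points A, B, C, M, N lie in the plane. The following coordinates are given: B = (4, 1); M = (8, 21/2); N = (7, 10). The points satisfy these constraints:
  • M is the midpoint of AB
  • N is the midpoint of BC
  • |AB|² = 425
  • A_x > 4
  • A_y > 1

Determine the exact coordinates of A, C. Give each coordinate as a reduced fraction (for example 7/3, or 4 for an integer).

1. A_x = 12  [A = 2·M−B = 2·(8, 21/2)−(4, 1)]
2. A_y = 20  [A = 2·M−B = 2·(8, 21/2)−(4, 1)]
   so A = (12, 20)
3. C_x = 10  [C = 2·N−B = 2·(7, 10)−(4, 1)]
4. C_y = 19  [C = 2·N−B = 2·(7, 10)−(4, 1)]
   so C = (10, 19)

A = (12, 20)
C = (10, 19)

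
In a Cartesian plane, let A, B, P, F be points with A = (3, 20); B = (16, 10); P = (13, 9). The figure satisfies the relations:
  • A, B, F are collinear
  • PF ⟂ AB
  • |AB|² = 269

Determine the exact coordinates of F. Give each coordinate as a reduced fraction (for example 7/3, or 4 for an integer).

1. F_x = 3927/269  [[A, B, F are collinear ⇒ 10x+13y-290=0] ∩ [PF ⟂ AB ⇒ 13x-10y-79=0]]
2. F_y = 2980/269  [[A, B, F are collinear ⇒ 10x+13y-290=0] ∩ [PF ⟂ AB ⇒ 13x-10y-79=0]]
   so F = (3927/269, 2980/269)

F = (3927/269, 2980/269)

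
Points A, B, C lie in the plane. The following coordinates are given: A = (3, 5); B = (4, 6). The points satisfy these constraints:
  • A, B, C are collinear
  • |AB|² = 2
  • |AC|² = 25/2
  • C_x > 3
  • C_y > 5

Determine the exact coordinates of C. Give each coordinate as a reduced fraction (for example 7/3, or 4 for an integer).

1. C_x = 11/2  [[A, B, C are collinear ⇒ -1x+1y-2=0] ∩ [|C−(3, 5)|²=25/2]]
2. C_y = 15/2  [[A, B, C are collinear ⇒ -1x+1y-2=0] ∩ [|C−(3, 5)|²=25/2]]
   so C = (11/2, 15/2)

C = (11/2, 15/2)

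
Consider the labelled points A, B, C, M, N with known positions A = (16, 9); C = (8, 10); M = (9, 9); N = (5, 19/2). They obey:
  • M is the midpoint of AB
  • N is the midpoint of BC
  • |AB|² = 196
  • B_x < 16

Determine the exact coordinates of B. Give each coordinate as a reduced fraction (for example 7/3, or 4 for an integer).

B = (2, 9)

1. B_x = 2  [B = 2·M−A = 2·(9, 9)−(16, 9)]
2. B_y = 9  [B = 2·M−A = 2·(9, 9)−(16, 9)]
   so B = (2, 9)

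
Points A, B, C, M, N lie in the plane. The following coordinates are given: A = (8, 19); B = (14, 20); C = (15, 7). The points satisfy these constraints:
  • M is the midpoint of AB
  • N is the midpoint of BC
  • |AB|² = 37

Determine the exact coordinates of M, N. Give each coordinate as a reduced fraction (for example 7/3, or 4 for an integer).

M = (11, 39/2)
N = (29/2, 27/2)

1. M_x = 11  [2·M = A+B = (8, 19)+(14, 20)]
2. M_y = 39/2  [2·M = A+B = (8, 19)+(14, 20)]
   so M = (11, 39/2)
3. N_x = 29/2  [2·N = B+C = (14, 20)+(15, 7)]
4. N_y = 27/2  [2·N = B+C = (14, 20)+(15, 7)]
   so N = (29/2, 27/2)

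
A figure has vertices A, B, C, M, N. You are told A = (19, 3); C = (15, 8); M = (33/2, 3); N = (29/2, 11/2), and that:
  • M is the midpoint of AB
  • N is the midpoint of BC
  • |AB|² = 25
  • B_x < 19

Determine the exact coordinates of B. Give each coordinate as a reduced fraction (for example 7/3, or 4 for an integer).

B = (14, 3)

1. B_x = 14  [B = 2·M−A = 2·(33/2, 3)−(19, 3)]
2. B_y = 3  [B = 2·M−A = 2·(33/2, 3)−(19, 3)]
   so B = (14, 3)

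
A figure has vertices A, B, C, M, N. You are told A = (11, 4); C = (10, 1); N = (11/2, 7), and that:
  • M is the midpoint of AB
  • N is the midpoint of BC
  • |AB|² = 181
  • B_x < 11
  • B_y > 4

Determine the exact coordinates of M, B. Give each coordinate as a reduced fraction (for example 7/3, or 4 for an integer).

M = (6, 17/2)
B = (1, 13)

1. B_x = 1  [B = 2·N−C = 2·(11/2, 7)−(10, 1)]
2. B_y = 13  [B = 2·N−C = 2·(11/2, 7)−(10, 1)]
   so B = (1, 13)
3. M_x = 6  [2·M = A+B = (11, 4)+(1, 13)]
4. M_y = 17/2  [2·M = A+B = (11, 4)+(1, 13)]
   so M = (6, 17/2)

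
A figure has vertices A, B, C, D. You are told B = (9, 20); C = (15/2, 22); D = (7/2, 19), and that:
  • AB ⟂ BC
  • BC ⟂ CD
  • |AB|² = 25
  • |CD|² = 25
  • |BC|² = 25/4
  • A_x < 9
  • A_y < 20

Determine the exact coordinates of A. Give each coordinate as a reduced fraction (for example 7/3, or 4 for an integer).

1. A_x = 5  [[AB ⟂ BC ⇒ 3/2x-2y+53/2=0] ∩ [|A−(9, 20)|²=25]]
2. A_y = 17  [[AB ⟂ BC ⇒ 3/2x-2y+53/2=0] ∩ [|A−(9, 20)|²=25]]
   so A = (5, 17)

A = (5, 17)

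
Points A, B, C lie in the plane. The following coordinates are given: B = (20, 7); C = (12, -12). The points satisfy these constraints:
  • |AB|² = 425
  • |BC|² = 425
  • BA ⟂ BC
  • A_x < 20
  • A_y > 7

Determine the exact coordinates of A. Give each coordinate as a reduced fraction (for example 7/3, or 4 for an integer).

1. A_x = 1  [[BA ⟂ BC ⇒ -8x-19y+293=0] ∩ [|A−(20, 7)|²=425]]
2. A_y = 15  [[BA ⟂ BC ⇒ -8x-19y+293=0] ∩ [|A−(20, 7)|²=425]]
   so A = (1, 15)

A = (1, 15)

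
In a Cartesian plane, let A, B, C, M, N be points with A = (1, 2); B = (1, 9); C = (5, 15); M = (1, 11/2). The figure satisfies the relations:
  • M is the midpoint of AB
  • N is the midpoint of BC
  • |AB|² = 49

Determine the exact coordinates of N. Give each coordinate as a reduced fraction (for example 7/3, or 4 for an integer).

N = (3, 12)

1. N_x = 3  [2·N = B+C = (1, 9)+(5, 15)]
2. N_y = 12  [2·N = B+C = (1, 9)+(5, 15)]
   so N = (3, 12)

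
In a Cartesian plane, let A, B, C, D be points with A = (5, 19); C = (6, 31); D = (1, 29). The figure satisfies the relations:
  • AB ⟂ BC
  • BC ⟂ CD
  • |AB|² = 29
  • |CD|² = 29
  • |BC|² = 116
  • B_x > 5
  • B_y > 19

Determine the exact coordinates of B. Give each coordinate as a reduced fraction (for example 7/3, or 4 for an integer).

B = (10, 21)

1. B_x = 10  [[BC ⟂ CD ⇒ 5x+2y-92=0] ∩ [|B−(5, 19)|²=29]]
2. B_y = 21  [[BC ⟂ CD ⇒ 5x+2y-92=0] ∩ [|B−(5, 19)|²=29]]
   so B = (10, 21)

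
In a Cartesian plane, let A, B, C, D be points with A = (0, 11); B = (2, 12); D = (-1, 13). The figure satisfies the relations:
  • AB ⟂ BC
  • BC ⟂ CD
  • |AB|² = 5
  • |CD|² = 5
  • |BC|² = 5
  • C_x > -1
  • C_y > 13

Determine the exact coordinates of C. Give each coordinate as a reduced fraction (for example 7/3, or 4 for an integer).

1. C_x = 1  [[AB ⟂ BC ⇒ 2x+1y-16=0] ∩ [|C−(-1, 13)|²=5]]
2. C_y = 14  [[AB ⟂ BC ⇒ 2x+1y-16=0] ∩ [|C−(-1, 13)|²=5]]
   so C = (1, 14)

C = (1, 14)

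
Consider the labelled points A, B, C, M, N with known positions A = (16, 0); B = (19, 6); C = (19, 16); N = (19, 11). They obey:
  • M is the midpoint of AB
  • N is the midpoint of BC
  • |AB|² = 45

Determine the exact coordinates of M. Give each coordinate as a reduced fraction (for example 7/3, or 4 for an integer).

M = (35/2, 3)

1. M_x = 35/2  [2·M = A+B = (16, 0)+(19, 6)]
2. M_y = 3  [2·M = A+B = (16, 0)+(19, 6)]
   so M = (35/2, 3)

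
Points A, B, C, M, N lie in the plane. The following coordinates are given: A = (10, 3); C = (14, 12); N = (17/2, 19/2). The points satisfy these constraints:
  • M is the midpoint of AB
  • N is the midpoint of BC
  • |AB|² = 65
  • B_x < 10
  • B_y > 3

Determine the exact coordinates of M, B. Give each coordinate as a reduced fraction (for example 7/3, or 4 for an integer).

1. B_x = 3  [B = 2·N−C = 2·(17/2, 19/2)−(14, 12)]
2. B_y = 7  [B = 2·N−C = 2·(17/2, 19/2)−(14, 12)]
   so B = (3, 7)
3. M_x = 13/2  [2·M = A+B = (10, 3)+(3, 7)]
4. M_y = 5  [2·M = A+B = (10, 3)+(3, 7)]
   so M = (13/2, 5)

M = (13/2, 5)
B = (3, 7)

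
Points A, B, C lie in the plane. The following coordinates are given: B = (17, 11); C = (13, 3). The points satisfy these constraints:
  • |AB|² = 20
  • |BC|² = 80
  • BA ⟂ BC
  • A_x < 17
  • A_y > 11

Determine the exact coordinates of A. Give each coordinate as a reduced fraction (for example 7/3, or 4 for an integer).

A = (13, 13)

1. A_x = 13  [[BA ⟂ BC ⇒ -4x-8y+156=0] ∩ [|A−(17, 11)|²=20]]
2. A_y = 13  [[BA ⟂ BC ⇒ -4x-8y+156=0] ∩ [|A−(17, 11)|²=20]]
   so A = (13, 13)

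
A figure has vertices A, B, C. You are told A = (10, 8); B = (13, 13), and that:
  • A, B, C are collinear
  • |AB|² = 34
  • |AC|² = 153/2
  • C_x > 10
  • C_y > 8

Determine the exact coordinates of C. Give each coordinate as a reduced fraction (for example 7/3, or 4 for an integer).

1. C_x = 29/2  [[A, B, C are collinear ⇒ -5x+3y+26=0] ∩ [|C−(10, 8)|²=153/2]]
2. C_y = 31/2  [[A, B, C are collinear ⇒ -5x+3y+26=0] ∩ [|C−(10, 8)|²=153/2]]
   so C = (29/2, 31/2)

C = (29/2, 31/2)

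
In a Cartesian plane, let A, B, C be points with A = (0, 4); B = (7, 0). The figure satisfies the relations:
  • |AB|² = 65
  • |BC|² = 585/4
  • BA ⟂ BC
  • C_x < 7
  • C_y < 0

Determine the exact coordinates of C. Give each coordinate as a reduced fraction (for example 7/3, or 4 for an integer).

C = (1, -21/2)

1. C_x = 1  [[BA ⟂ BC ⇒ -7x+4y+49=0] ∩ [|C−(7, 0)|²=585/4]]
2. C_y = -21/2  [[BA ⟂ BC ⇒ -7x+4y+49=0] ∩ [|C−(7, 0)|²=585/4]]
   so C = (1, -21/2)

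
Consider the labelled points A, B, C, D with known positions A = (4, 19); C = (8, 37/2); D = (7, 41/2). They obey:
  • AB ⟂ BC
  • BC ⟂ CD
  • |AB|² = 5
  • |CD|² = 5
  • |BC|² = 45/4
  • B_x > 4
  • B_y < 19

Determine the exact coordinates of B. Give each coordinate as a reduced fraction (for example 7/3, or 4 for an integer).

B = (5, 17)

1. B_x = 5  [[BC ⟂ CD ⇒ 1x-2y+29=0] ∩ [|B−(4, 19)|²=5]]
2. B_y = 17  [[BC ⟂ CD ⇒ 1x-2y+29=0] ∩ [|B−(4, 19)|²=5]]
   so B = (5, 17)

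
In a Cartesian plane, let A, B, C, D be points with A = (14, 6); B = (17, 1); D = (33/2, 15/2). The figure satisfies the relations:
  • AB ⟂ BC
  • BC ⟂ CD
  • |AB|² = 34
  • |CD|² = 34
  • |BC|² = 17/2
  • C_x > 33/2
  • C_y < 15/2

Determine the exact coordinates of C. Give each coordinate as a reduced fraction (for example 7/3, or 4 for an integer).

C = (39/2, 5/2)

1. C_x = 39/2  [[AB ⟂ BC ⇒ 3x-5y-46=0] ∩ [|C−(33/2, 15/2)|²=34]]
2. C_y = 5/2  [[AB ⟂ BC ⇒ 3x-5y-46=0] ∩ [|C−(33/2, 15/2)|²=34]]
   so C = (39/2, 5/2)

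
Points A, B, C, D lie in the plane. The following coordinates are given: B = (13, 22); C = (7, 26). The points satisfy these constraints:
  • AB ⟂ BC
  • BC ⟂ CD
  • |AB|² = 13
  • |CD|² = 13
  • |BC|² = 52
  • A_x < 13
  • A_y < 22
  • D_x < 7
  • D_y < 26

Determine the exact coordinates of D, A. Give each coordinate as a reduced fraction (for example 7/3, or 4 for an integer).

1. D_x = 5  [[BC ⟂ CD ⇒ -6x+4y-62=0] ∩ [|D−(7, 26)|²=13]]
2. D_y = 23  [[BC ⟂ CD ⇒ -6x+4y-62=0] ∩ [|D−(7, 26)|²=13]]
   so D = (5, 23)
3. A_x = 11  [[AB ⟂ BC ⇒ 6x-4y+10=0] ∩ [|A−(13, 22)|²=13]]
4. A_y = 19  [[AB ⟂ BC ⇒ 6x-4y+10=0] ∩ [|A−(13, 22)|²=13]]
   so A = (11, 19)

D = (5, 23)
A = (11, 19)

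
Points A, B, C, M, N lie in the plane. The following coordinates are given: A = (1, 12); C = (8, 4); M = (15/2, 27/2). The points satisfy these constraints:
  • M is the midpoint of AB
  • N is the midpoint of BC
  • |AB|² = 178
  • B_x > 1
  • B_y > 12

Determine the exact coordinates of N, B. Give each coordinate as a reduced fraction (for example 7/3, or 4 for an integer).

1. B_x = 14  [B = 2·M−A = 2·(15/2, 27/2)−(1, 12)]
2. B_y = 15  [B = 2·M−A = 2·(15/2, 27/2)−(1, 12)]
   so B = (14, 15)
3. N_x = 11  [2·N = B+C = (14, 15)+(8, 4)]
4. N_y = 19/2  [2·N = B+C = (14, 15)+(8, 4)]
   so N = (11, 19/2)

N = (11, 19/2)
B = (14, 15)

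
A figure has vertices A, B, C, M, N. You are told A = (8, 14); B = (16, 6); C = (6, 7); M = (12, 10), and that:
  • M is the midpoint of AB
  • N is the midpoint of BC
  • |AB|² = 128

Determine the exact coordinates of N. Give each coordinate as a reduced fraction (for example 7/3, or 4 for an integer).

N = (11, 13/2)

1. N_x = 11  [2·N = B+C = (16, 6)+(6, 7)]
2. N_y = 13/2  [2·N = B+C = (16, 6)+(6, 7)]
   so N = (11, 13/2)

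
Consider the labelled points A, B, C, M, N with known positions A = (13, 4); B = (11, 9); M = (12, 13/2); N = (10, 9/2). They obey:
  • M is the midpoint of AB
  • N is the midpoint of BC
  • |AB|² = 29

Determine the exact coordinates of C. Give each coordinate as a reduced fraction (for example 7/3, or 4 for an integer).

C = (9, 0)

1. C_x = 9  [C = 2·N−B = 2·(10, 9/2)−(11, 9)]
2. C_y = 0  [C = 2·N−B = 2·(10, 9/2)−(11, 9)]
   so C = (9, 0)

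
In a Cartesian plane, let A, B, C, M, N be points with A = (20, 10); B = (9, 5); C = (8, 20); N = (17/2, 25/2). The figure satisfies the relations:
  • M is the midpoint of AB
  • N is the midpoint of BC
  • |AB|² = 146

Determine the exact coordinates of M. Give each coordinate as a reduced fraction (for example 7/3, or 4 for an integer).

1. M_x = 29/2  [2·M = A+B = (20, 10)+(9, 5)]
2. M_y = 15/2  [2·M = A+B = (20, 10)+(9, 5)]
   so M = (29/2, 15/2)

M = (29/2, 15/2)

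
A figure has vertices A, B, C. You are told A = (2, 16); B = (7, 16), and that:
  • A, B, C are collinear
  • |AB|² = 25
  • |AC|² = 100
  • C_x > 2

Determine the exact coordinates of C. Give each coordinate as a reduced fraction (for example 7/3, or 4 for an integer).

1. C_x = 12  [[A, B, C are collinear ⇒ 5y-80=0] ∩ [|C−(2, 16)|²=100]]
2. C_y = 16  [[A, B, C are collinear ⇒ 5y-80=0] ∩ [|C−(2, 16)|²=100]]
   so C = (12, 16)

C = (12, 16)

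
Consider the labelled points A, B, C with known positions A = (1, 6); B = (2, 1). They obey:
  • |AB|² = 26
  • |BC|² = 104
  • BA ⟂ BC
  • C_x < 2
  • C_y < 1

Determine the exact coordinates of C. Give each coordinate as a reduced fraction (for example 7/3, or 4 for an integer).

C = (-8, -1)

1. C_x = -8  [[BA ⟂ BC ⇒ -1x+5y-3=0] ∩ [|C−(2, 1)|²=104]]
2. C_y = -1  [[BA ⟂ BC ⇒ -1x+5y-3=0] ∩ [|C−(2, 1)|²=104]]
   so C = (-8, -1)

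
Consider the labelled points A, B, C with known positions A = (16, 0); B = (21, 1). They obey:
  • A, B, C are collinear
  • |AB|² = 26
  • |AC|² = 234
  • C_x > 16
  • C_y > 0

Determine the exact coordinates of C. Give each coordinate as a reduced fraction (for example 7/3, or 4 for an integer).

1. C_x = 31  [[A, B, C are collinear ⇒ -1x+5y+16=0] ∩ [|C−(16, 0)|²=234]]
2. C_y = 3  [[A, B, C are collinear ⇒ -1x+5y+16=0] ∩ [|C−(16, 0)|²=234]]
   so C = (31, 3)

C = (31, 3)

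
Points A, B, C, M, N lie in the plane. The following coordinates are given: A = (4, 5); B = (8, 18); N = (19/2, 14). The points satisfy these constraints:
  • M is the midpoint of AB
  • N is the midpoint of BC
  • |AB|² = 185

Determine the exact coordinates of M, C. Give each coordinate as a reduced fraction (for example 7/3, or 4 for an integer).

M = (6, 23/2)
C = (11, 10)

1. M_x = 6  [2·M = A+B = (4, 5)+(8, 18)]
2. M_y = 23/2  [2·M = A+B = (4, 5)+(8, 18)]
   so M = (6, 23/2)
3. C_x = 11  [C = 2·N−B = 2·(19/2, 14)−(8, 18)]
4. C_y = 10  [C = 2·N−B = 2·(19/2, 14)−(8, 18)]
   so C = (11, 10)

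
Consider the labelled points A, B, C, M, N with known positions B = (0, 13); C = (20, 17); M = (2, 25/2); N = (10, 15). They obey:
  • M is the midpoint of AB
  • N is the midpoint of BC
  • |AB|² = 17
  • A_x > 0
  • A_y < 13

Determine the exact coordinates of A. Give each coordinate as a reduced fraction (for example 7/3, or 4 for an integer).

1. A_x = 4  [A = 2·M−B = 2·(2, 25/2)−(0, 13)]
2. A_y = 12  [A = 2·M−B = 2·(2, 25/2)−(0, 13)]
   so A = (4, 12)

A = (4, 12)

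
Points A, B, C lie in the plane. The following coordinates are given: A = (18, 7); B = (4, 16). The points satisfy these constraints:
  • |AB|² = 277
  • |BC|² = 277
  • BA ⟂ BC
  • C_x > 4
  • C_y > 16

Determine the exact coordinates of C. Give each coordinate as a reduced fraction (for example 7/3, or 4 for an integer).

C = (13, 30)

1. C_x = 13  [[BA ⟂ BC ⇒ 14x-9y+88=0] ∩ [|C−(4, 16)|²=277]]
2. C_y = 30  [[BA ⟂ BC ⇒ 14x-9y+88=0] ∩ [|C−(4, 16)|²=277]]
   so C = (13, 30)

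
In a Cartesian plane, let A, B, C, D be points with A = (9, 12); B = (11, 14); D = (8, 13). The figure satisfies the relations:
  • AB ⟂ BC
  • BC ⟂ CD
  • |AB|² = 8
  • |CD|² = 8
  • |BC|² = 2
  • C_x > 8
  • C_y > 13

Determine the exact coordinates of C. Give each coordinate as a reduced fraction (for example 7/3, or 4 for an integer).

1. C_x = 10  [[AB ⟂ BC ⇒ 2x+2y-50=0] ∩ [|C−(8, 13)|²=8]]
2. C_y = 15  [[AB ⟂ BC ⇒ 2x+2y-50=0] ∩ [|C−(8, 13)|²=8]]
   so C = (10, 15)

C = (10, 15)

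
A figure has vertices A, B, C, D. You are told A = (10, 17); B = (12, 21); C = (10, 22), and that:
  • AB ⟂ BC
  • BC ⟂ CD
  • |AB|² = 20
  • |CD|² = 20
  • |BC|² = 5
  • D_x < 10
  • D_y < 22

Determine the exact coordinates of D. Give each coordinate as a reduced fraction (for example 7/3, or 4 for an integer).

D = (8, 18)

1. D_x = 8  [[BC ⟂ CD ⇒ -2x+1y-2=0] ∩ [|D−(10, 22)|²=20]]
2. D_y = 18  [[BC ⟂ CD ⇒ -2x+1y-2=0] ∩ [|D−(10, 22)|²=20]]
   so D = (8, 18)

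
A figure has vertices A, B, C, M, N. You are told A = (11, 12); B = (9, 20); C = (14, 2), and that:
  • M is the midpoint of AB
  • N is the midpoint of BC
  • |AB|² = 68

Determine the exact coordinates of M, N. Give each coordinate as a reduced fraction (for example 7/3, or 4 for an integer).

1. M_x = 10  [2·M = A+B = (11, 12)+(9, 20)]
2. M_y = 16  [2·M = A+B = (11, 12)+(9, 20)]
   so M = (10, 16)
3. N_x = 23/2  [2·N = B+C = (9, 20)+(14, 2)]
4. N_y = 11  [2·N = B+C = (9, 20)+(14, 2)]
   so N = (23/2, 11)

M = (10, 16)
N = (23/2, 11)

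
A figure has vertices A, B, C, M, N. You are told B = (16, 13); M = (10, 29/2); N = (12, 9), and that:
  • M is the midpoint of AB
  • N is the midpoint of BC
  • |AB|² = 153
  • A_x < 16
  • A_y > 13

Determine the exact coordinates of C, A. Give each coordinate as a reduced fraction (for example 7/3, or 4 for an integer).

C = (8, 5)
A = (4, 16)

1. A_x = 4  [A = 2·M−B = 2·(10, 29/2)−(16, 13)]
2. A_y = 16  [A = 2·M−B = 2·(10, 29/2)−(16, 13)]
   so A = (4, 16)
3. C_x = 8  [C = 2·N−B = 2·(12, 9)−(16, 13)]
4. C_y = 5  [C = 2·N−B = 2·(12, 9)−(16, 13)]
   so C = (8, 5)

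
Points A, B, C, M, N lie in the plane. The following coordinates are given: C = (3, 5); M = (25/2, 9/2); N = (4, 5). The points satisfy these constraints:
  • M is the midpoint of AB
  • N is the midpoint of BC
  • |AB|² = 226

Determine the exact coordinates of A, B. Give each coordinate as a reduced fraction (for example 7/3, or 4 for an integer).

1. B_x = 5  [B = 2·N−C = 2·(4, 5)−(3, 5)]
2. B_y = 5  [B = 2·N−C = 2·(4, 5)−(3, 5)]
   so B = (5, 5)
3. A_x = 20  [A = 2·M−B = 2·(25/2, 9/2)−(5, 5)]
4. A_y = 4  [A = 2·M−B = 2·(25/2, 9/2)−(5, 5)]
   so A = (20, 4)

A = (20, 4)
B = (5, 5)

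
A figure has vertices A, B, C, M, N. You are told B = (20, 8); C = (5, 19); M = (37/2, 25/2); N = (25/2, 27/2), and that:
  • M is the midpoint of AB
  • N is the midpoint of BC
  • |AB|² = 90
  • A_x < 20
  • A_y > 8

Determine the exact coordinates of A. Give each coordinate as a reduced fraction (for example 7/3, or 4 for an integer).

A = (17, 17)

1. A_x = 17  [A = 2·M−B = 2·(37/2, 25/2)−(20, 8)]
2. A_y = 17  [A = 2·M−B = 2·(37/2, 25/2)−(20, 8)]
   so A = (17, 17)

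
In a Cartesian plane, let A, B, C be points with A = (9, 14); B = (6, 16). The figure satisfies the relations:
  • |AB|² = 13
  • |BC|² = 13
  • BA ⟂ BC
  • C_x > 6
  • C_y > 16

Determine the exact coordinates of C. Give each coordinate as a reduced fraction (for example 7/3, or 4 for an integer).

C = (8, 19)

1. C_x = 8  [[BA ⟂ BC ⇒ 3x-2y+14=0] ∩ [|C−(6, 16)|²=13]]
2. C_y = 19  [[BA ⟂ BC ⇒ 3x-2y+14=0] ∩ [|C−(6, 16)|²=13]]
   so C = (8, 19)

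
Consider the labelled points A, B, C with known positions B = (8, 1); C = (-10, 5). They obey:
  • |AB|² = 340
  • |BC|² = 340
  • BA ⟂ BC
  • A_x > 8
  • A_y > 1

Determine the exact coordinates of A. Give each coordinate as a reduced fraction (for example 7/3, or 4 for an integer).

1. A_x = 12  [[BA ⟂ BC ⇒ -18x+4y+140=0] ∩ [|A−(8, 1)|²=340]]
2. A_y = 19  [[BA ⟂ BC ⇒ -18x+4y+140=0] ∩ [|A−(8, 1)|²=340]]
   so A = (12, 19)

A = (12, 19)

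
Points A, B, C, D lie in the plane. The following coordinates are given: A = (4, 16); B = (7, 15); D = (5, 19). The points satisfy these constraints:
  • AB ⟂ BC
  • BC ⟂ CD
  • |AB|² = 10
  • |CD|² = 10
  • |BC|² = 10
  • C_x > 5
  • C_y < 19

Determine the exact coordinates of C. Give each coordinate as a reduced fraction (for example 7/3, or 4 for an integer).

C = (8, 18)

1. C_x = 8  [[AB ⟂ BC ⇒ 3x-1y-6=0] ∩ [|C−(5, 19)|²=10]]
2. C_y = 18  [[AB ⟂ BC ⇒ 3x-1y-6=0] ∩ [|C−(5, 19)|²=10]]
   so C = (8, 18)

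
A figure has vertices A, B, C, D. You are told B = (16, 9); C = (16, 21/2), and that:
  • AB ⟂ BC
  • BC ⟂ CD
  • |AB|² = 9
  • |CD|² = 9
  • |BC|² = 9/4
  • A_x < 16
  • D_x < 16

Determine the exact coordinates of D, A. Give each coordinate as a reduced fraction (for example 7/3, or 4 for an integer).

1. D_x = 13  [[BC ⟂ CD ⇒ 3/2y-63/4=0] ∩ [|D−(16, 21/2)|²=9]]
2. D_y = 21/2  [[BC ⟂ CD ⇒ 3/2y-63/4=0] ∩ [|D−(16, 21/2)|²=9]]
   so D = (13, 21/2)
3. A_x = 13  [[AB ⟂ BC ⇒ -3/2y+27/2=0] ∩ [|A−(16, 9)|²=9]]
4. A_y = 9  [[AB ⟂ BC ⇒ -3/2y+27/2=0] ∩ [|A−(16, 9)|²=9]]
   so A = (13, 9)

D = (13, 21/2)
A = (13, 9)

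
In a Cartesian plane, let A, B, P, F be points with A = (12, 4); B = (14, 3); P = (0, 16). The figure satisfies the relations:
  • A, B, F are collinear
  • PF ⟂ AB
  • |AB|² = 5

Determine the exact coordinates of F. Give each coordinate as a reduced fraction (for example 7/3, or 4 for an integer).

1. F_x = -12/5  [[A, B, F are collinear ⇒ 1x+2y-20=0] ∩ [PF ⟂ AB ⇒ 2x-1y+16=0]]
2. F_y = 56/5  [[A, B, F are collinear ⇒ 1x+2y-20=0] ∩ [PF ⟂ AB ⇒ 2x-1y+16=0]]
   so F = (-12/5, 56/5)

F = (-12/5, 56/5)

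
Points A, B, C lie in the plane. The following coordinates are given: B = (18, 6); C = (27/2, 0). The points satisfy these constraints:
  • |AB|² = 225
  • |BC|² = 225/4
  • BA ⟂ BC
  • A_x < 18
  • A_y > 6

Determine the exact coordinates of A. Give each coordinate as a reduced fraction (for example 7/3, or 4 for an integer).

1. A_x = 6  [[BA ⟂ BC ⇒ -9/2x-6y+117=0] ∩ [|A−(18, 6)|²=225]]
2. A_y = 15  [[BA ⟂ BC ⇒ -9/2x-6y+117=0] ∩ [|A−(18, 6)|²=225]]
   so A = (6, 15)

A = (6, 15)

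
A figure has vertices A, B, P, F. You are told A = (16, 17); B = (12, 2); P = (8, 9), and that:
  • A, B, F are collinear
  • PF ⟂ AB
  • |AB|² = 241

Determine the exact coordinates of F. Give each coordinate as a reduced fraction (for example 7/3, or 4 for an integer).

F = (3248/241, 1817/241)

1. F_x = 3248/241  [[A, B, F are collinear ⇒ 15x-4y-172=0] ∩ [PF ⟂ AB ⇒ -4x-15y+167=0]]
2. F_y = 1817/241  [[A, B, F are collinear ⇒ 15x-4y-172=0] ∩ [PF ⟂ AB ⇒ -4x-15y+167=0]]
   so F = (3248/241, 1817/241)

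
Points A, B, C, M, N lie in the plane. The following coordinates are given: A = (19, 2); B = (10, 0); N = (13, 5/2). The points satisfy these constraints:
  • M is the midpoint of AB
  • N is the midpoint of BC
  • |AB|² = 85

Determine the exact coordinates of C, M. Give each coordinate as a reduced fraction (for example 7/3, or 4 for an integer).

C = (16, 5)
M = (29/2, 1)

1. M_x = 29/2  [2·M = A+B = (19, 2)+(10, 0)]
2. M_y = 1  [2·M = A+B = (19, 2)+(10, 0)]
   so M = (29/2, 1)
3. C_x = 16  [C = 2·N−B = 2·(13, 5/2)−(10, 0)]
4. C_y = 5  [C = 2·N−B = 2·(13, 5/2)−(10, 0)]
   so C = (16, 5)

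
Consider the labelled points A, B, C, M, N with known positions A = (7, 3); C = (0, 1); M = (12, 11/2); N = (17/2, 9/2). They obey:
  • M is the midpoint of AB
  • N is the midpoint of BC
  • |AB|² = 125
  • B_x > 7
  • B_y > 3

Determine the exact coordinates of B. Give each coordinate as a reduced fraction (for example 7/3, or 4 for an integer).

1. B_x = 17  [B = 2·M−A = 2·(12, 11/2)−(7, 3)]
2. B_y = 8  [B = 2·M−A = 2·(12, 11/2)−(7, 3)]
   so B = (17, 8)

B = (17, 8)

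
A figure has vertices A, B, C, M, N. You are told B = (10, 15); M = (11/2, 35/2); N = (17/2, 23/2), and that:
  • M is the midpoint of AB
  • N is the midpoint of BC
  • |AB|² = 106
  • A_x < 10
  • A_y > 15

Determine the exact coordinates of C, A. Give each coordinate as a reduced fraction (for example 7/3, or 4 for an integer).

C = (7, 8)
A = (1, 20)

1. A_x = 1  [A = 2·M−B = 2·(11/2, 35/2)−(10, 15)]
2. A_y = 20  [A = 2·M−B = 2·(11/2, 35/2)−(10, 15)]
   so A = (1, 20)
3. C_x = 7  [C = 2·N−B = 2·(17/2, 23/2)−(10, 15)]
4. C_y = 8  [C = 2·N−B = 2·(17/2, 23/2)−(10, 15)]
   so C = (7, 8)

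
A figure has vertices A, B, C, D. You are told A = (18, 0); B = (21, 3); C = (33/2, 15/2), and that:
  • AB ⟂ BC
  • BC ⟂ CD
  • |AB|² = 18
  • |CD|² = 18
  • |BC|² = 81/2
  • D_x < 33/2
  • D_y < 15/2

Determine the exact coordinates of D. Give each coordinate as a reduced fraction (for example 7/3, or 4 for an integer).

1. D_x = 27/2  [[BC ⟂ CD ⇒ -9/2x+9/2y+81/2=0] ∩ [|D−(33/2, 15/2)|²=18]]
2. D_y = 9/2  [[BC ⟂ CD ⇒ -9/2x+9/2y+81/2=0] ∩ [|D−(33/2, 15/2)|²=18]]
   so D = (27/2, 9/2)

D = (27/2, 9/2)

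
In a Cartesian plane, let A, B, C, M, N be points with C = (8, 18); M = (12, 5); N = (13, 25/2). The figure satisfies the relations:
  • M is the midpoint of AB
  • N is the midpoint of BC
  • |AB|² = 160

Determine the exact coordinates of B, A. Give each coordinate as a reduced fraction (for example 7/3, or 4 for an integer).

B = (18, 7)
A = (6, 3)

1. B_x = 18  [B = 2·N−C = 2·(13, 25/2)−(8, 18)]
2. B_y = 7  [B = 2·N−C = 2·(13, 25/2)−(8, 18)]
   so B = (18, 7)
3. A_x = 6  [A = 2·M−B = 2·(12, 5)−(18, 7)]
4. A_y = 3  [A = 2·M−B = 2·(12, 5)−(18, 7)]
   so A = (6, 3)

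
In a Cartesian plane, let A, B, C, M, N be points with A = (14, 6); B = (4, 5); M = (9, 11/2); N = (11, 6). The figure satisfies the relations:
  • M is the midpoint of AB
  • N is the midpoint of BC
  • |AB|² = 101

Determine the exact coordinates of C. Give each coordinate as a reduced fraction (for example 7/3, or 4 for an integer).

1. C_x = 18  [C = 2·N−B = 2·(11, 6)−(4, 5)]
2. C_y = 7  [C = 2·N−B = 2·(11, 6)−(4, 5)]
   so C = (18, 7)

C = (18, 7)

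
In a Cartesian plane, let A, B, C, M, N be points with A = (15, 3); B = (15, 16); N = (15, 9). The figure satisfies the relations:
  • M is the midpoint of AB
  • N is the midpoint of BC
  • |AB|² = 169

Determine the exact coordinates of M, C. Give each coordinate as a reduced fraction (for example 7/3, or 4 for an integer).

1. M_x = 15  [2·M = A+B = (15, 3)+(15, 16)]
2. M_y = 19/2  [2·M = A+B = (15, 3)+(15, 16)]
   so M = (15, 19/2)
3. C_x = 15  [C = 2·N−B = 2·(15, 9)−(15, 16)]
4. C_y = 2  [C = 2·N−B = 2·(15, 9)−(15, 16)]
   so C = (15, 2)

M = (15, 19/2)
C = (15, 2)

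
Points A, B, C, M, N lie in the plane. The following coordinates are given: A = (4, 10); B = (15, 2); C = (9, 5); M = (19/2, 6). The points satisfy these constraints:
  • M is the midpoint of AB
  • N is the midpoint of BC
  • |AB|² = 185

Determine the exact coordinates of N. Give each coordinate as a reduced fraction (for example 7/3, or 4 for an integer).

1. N_x = 12  [2·N = B+C = (15, 2)+(9, 5)]
2. N_y = 7/2  [2·N = B+C = (15, 2)+(9, 5)]
   so N = (12, 7/2)

N = (12, 7/2)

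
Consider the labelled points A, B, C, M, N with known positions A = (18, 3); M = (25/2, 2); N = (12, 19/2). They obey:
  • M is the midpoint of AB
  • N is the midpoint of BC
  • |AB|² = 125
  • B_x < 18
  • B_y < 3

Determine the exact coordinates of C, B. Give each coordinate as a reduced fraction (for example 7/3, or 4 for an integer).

C = (17, 18)
B = (7, 1)

1. B_x = 7  [B = 2·M−A = 2·(25/2, 2)−(18, 3)]
2. B_y = 1  [B = 2·M−A = 2·(25/2, 2)−(18, 3)]
   so B = (7, 1)
3. C_x = 17  [C = 2·N−B = 2·(12, 19/2)−(7, 1)]
4. C_y = 18  [C = 2·N−B = 2·(12, 19/2)−(7, 1)]
   so C = (17, 18)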